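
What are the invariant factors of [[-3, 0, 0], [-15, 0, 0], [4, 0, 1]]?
x(x - 1)(x + 3)

The Jordan structure of A has elementary divisors (x + 3), x, (x - 1). Arranging the block sizes at each eigenvalue in decreasing order and taking row products gives the invariant factors.

Invariant factors (smallest first, each dividing the next): x(x - 1)(x + 3).

Check: the last factor x(x - 1)(x + 3) is the minimal polynomial, and the product x(x - 1)(x + 3) is the characteristic polynomial.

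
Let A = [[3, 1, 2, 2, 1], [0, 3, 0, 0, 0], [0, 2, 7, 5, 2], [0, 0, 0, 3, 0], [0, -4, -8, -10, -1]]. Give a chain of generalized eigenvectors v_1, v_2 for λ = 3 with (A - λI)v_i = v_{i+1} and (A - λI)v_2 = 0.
v_1 = [[0, 1, 0, 0, 0]]^T, v_2 = [[1, 0, 2, 0, -4]]^T

We seek v_1 ∈ ker((A - 3I)^2) \ ker(A - 3I), then set v_{i+1} = (A - 3I) v_i.

One such chain is v_1 = [[0, 1, 0, 0, 0]]^T, v_2 = [[1, 0, 2, 0, -4]]^T. Check: (A - 3I) v_2 = [[0, 0, 0, 0, 0]]^T = 0.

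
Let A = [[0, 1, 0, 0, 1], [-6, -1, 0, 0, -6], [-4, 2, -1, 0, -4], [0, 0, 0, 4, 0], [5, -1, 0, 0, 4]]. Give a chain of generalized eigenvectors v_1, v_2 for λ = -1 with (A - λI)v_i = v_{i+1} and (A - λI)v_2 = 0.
v_1 = [[0, 1, 0, 0, 0]]^T, v_2 = [[1, 0, 2, 0, -1]]^T

We seek v_1 ∈ ker((A + I)^2) \ ker(A + I), then set v_{i+1} = (A + I) v_i.

One such chain is v_1 = [[0, 1, 0, 0, 0]]^T, v_2 = [[1, 0, 2, 0, -1]]^T. Check: (A + I) v_2 = [[0, 0, 0, 0, 0]]^T = 0.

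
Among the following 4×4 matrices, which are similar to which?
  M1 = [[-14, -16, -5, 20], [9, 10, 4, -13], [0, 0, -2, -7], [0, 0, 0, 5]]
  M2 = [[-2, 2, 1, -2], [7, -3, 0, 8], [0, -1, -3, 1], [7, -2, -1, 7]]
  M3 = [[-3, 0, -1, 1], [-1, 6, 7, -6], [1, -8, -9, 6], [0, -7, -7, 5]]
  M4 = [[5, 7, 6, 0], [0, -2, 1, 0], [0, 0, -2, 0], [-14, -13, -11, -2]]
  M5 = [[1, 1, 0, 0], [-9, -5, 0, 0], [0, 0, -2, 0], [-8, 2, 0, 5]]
Characteristic polynomials: χ_{M1} = (x - 5)(x + 2)^3, χ_{M2} = (x - 5)(x + 2)^3, χ_{M3} = (x - 5)(x + 2)^3, χ_{M4} = (x - 5)(x + 2)^3, χ_{M5} = (x - 5)(x + 2)^3.

{M1, M2, M3, M4}: invariant factors (x - 5)(x + 2)^3.

{M5}: invariant factors x + 2, (x - 5)(x + 2)^2.

Matrices are similar if and only if their invariant-factor lists agree; the partition into similarity classes is {M1, M2, M3, M4}, {M5}.

2 classes: {M1, M2, M3, M4}, {M5}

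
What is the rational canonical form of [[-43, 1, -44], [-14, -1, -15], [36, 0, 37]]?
R = [[0, 0, -15], [1, 0, -13], [0, 1, -7]]

The invariant factors of A (the non-unit diagonal entries of the Smith normal form of xI - A over ℚ[x]) are (x + 5)(x^2 + 2x + 3), each dividing the next. The characteristic polynomial is their product, (x + 5)(x^2 + 2x + 3).

The rational canonical form is the block-diagonal matrix of companion matrices C(f_i):
R = [[0, 0, -15], [1, 0, -13], [0, 1, -7]].

Note the characteristic polynomial does not split into linear factors over ℚ, so A has no Jordan form over ℚ; the rational canonical form exists over any field.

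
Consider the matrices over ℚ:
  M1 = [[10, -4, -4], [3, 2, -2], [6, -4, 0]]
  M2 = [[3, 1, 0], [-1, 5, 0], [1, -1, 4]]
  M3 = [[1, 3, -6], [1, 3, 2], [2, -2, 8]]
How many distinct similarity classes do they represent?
1 class: {M1, M2, M3}

Characteristic polynomials: χ_{M1} = (x - 4)^3, χ_{M2} = (x - 4)^3, χ_{M3} = (x - 4)^3.

{M1, M2, M3}: invariant factors x - 4, (x - 4)^2.

Matrices are similar if and only if their invariant-factor lists agree; the partition into similarity classes is {M1, M2, M3}.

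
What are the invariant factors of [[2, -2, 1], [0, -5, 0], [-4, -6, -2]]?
x^2(x + 5)

The Jordan structure of A has elementary divisors (x + 5), x^2. Arranging the block sizes at each eigenvalue in decreasing order and taking row products gives the invariant factors.

Invariant factors (smallest first, each dividing the next): x^2(x + 5).

Check: the last factor x^2(x + 5) is the minimal polynomial, and the product x^2(x + 5) is the characteristic polynomial.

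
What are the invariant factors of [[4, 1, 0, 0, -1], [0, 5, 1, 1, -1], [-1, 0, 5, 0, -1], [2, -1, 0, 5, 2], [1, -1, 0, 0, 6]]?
(x - 5)^2, (x - 5)^3

The Jordan structure of A has elementary divisors (x - 5)^3, (x - 5)^2. Arranging the block sizes at each eigenvalue in decreasing order and taking row products gives the invariant factors.

Invariant factors (smallest first, each dividing the next): (x - 5)^2, (x - 5)^3.

Check: the last factor (x - 5)^3 is the minimal polynomial, and the product (x - 5)^5 is the characteristic polynomial.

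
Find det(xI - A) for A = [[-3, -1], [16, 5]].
xI - A = [[x + 3, 1], [-16, x - 5]].

Expanding det(xI - A) along the first row:
det(xI - A) = + (x + 3)·det([[x - 5]]) - (1)·det([[-16]]).

Evaluating gives χ_A(x) = x^2 - 2x + 1 = (x - 1)^2.

χ_A(x) = (x - 1)^2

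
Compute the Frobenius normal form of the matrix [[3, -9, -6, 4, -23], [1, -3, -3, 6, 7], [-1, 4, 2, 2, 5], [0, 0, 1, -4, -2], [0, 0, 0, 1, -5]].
R = [[0, 0, 0, 0, -48], [1, 0, 0, 0, 32], [0, 1, 0, 0, 28], [0, 0, 1, 0, -8], [0, 0, 0, 1, -7]]

The invariant factors of A (the non-unit diagonal entries of the Smith normal form of xI - A over ℚ[x]) are (x + 3)(x^2 + 2x - 4)^2, each dividing the next. The characteristic polynomial is their product, (x + 3)(x^2 + 2x - 4)^2.

The rational canonical form is the block-diagonal matrix of companion matrices C(f_i):
R = [[0, 0, 0, 0, -48], [1, 0, 0, 0, 32], [0, 1, 0, 0, 28], [0, 0, 1, 0, -8], [0, 0, 0, 1, -7]].

Note the characteristic polynomial does not split into linear factors over ℚ, so A has no Jordan form over ℚ; the rational canonical form exists over any field.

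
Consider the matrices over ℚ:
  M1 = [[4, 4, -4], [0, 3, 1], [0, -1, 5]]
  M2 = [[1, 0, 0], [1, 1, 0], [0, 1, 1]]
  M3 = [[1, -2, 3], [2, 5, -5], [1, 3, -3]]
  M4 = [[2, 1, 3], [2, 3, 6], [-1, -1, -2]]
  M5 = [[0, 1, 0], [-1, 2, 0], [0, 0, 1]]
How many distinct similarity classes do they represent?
Characteristic polynomials: χ_{M1} = (x - 4)^3, χ_{M2} = (x - 1)^3, χ_{M3} = (x - 1)^3, χ_{M4} = (x - 1)^3, χ_{M5} = (x - 1)^3.

{M1}: invariant factors x - 4, (x - 4)^2.

{M2, M3}: invariant factors (x - 1)^3.

{M4, M5}: invariant factors x - 1, (x - 1)^2.

Matrices are similar if and only if their invariant-factor lists agree; the partition into similarity classes is {M1}, {M2, M3}, {M4, M5}.

3 classes: {M1}, {M2, M3}, {M4, M5}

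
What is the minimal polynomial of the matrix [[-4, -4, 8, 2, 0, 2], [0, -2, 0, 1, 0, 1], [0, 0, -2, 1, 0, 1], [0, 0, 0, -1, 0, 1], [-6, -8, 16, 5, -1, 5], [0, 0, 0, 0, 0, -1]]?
The characteristic polynomial factors as (x + 1)^3(x + 2)^2(x + 4). The minimal polynomial is ∏(x - λ)^{k_λ} where k_λ is the size of the largest Jordan block at λ.

For λ = -4: rank(A + 4I) = 5, and the largest Jordan block has size 1 (the smallest k with rank((A + 4I)^k) = rank((A + 4I)^(k+1))).
For λ = -2: rank(A + 2I) = 4, and the largest Jordan block has size 1 (the smallest k with rank((A + 2I)^k) = rank((A + 2I)^(k+1))).
For λ = -1: rank(A + I) = 5, and the largest Jordan block has size 3 (the smallest k with rank((A + I)^k) = rank((A + I)^(k+1))).

So m_A(x) = (x + 1)^3(x + 2)(x + 4).

m_A(x) = (x + 1)^3(x + 2)(x + 4)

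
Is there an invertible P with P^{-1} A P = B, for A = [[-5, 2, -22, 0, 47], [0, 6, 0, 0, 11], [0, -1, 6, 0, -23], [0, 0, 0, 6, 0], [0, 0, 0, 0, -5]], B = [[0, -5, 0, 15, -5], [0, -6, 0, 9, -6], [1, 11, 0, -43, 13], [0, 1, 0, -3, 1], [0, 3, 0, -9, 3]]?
No.

trace(A) = 8 but trace(B) = -6. The trace is a similarity invariant, so A and B are not similar.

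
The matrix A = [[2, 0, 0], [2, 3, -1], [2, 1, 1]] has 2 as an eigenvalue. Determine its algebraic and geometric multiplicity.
algebraic multiplicity 3, geometric multiplicity 2

The characteristic polynomial is (x - 2)^3, so the factor x - 2 appears with exponent 3: the algebraic multiplicity is 3.

rank(A - 2I) = 1, so the eigenspace has dimension 3 - 1 = 2: the geometric multiplicity is 2.

Since 2 < 3, A is not diagonalizable.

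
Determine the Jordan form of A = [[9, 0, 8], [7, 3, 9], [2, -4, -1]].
J = [[1, 0, 0], [0, 5, 1], [0, 0, 5]]

The characteristic polynomial is det(xI - A) = (x - 5)^2(x - 1), so the eigenvalues are 1 (algebraic multiplicity 1), 5 (algebraic multiplicity 2).

For λ = 1: algebraic multiplicity 1 gives one 1×1 block.

For λ = 5: rank(A - 5I) = 2, rank((A - 5I)^2) = 1. The eigenspace has dimension 3 - 2 = 1, so there is 1 Jordan block; the rank sequence gives block sizes [2].

Assembling the blocks gives the Jordan form J above.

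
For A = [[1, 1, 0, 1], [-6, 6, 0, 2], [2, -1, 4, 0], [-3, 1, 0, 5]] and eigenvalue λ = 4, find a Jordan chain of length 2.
We seek v_1 ∈ ker((A - 4I)^2) \ ker(A - 4I), then set v_{i+1} = (A - 4I) v_i.

One such chain is v_1 = [[0, 1, -1, 0]]^T, v_2 = [[1, 2, -1, 1]]^T. Check: (A - 4I) v_2 = [[0, 0, 0, 0]]^T = 0.

v_1 = [[0, 1, -1, 0]]^T, v_2 = [[1, 2, -1, 1]]^T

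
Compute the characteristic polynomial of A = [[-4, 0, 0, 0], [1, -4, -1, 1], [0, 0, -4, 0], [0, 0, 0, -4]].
xI - A = [[x + 4, 0, 0, 0], [-1, x + 4, 1, -1], [0, 0, x + 4, 0], [0, 0, 0, x + 4]].

Expanding det(xI - A) along the first row:
det(xI - A) = + (x + 4)·det([[x + 4, 1, -1], [0, x + 4, 0], [0, 0, x + 4]]) - (0)·det([[-1, 1, -1], [0, x + 4, 0], [0, 0, x + 4]]) + (0)·det([[-1, x + 4, -1], [0, 0, 0], [0, 0, x + 4]]) - (0)·det([[-1, x + 4, 1], [0, 0, x + 4], [0, 0, 0]]).

Evaluating gives χ_A(x) = x^4 + 16x^3 + 96x^2 + 256x + 256 = (x + 4)^4.

χ_A(x) = (x + 4)^4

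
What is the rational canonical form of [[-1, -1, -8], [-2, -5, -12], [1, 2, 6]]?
The invariant factors of A (the non-unit diagonal entries of the Smith normal form of xI - A over ℚ[x]) are x^3 - x + 2, each dividing the next. The characteristic polynomial is their product, x^3 - x + 2.

The rational canonical form is the block-diagonal matrix of companion matrices C(f_i):
R = [[0, 0, -2], [1, 0, 1], [0, 1, 0]].

Note the characteristic polynomial does not split into linear factors over ℚ, so A has no Jordan form over ℚ; the rational canonical form exists over any field.

R = [[0, 0, -2], [1, 0, 1], [0, 1, 0]]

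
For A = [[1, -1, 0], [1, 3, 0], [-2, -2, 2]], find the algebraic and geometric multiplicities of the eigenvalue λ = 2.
algebraic multiplicity 3, geometric multiplicity 2

The characteristic polynomial is (x - 2)^3, so the factor x - 2 appears with exponent 3: the algebraic multiplicity is 3.

rank(A - 2I) = 1, so the eigenspace has dimension 3 - 1 = 2: the geometric multiplicity is 2.

Since 2 < 3, A is not diagonalizable.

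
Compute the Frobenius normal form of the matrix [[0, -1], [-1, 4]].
The invariant factors of A (the non-unit diagonal entries of the Smith normal form of xI - A over ℚ[x]) are x^2 - 4x - 1, each dividing the next. The characteristic polynomial is their product, x^2 - 4x - 1.

The rational canonical form is the block-diagonal matrix of companion matrices C(f_i):
R = [[0, 1], [1, 4]].

Note the characteristic polynomial does not split into linear factors over ℚ, so A has no Jordan form over ℚ; the rational canonical form exists over any field.

R = [[0, 1], [1, 4]]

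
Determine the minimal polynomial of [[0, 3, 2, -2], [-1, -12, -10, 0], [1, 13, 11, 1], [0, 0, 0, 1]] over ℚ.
m_A(x) = (x - 1)^2(x + 1)^2

The characteristic polynomial factors as (x - 1)^2(x + 1)^2. The minimal polynomial is ∏(x - λ)^{k_λ} where k_λ is the size of the largest Jordan block at λ.

For λ = -1: rank(A + I) = 3, and the largest Jordan block has size 2 (the smallest k with rank((A + I)^k) = rank((A + I)^(k+1))).
For λ = 1: rank(A - I) = 3, and the largest Jordan block has size 2 (the smallest k with rank((A - I)^k) = rank((A - I)^(k+1))).

So m_A(x) = (x - 1)^2(x + 1)^2.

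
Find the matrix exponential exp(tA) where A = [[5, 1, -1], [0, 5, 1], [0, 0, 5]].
e^{tA} = [[e^{5*t}, t*e^{5*t}, t*(t - 2)*e^{5*t}/2], [0, e^{5*t}, t*e^{5*t}], [0, 0, e^{5*t}]]

A has Jordan form J = [[5, 1, 0], [0, 5, 1], [0, 0, 5]] with A = PJP^{-1}, so e^{tA} = P e^{tJ} P^{-1}.

For a Jordan block J_k(λ), e^{tJ_k(λ)} = e^{λt} · (I + tN + t^2 N^2/2! + ... + t^{k-1} N^{k-1}/(k-1)!) where N is the nilpotent superdiagonal part.

Assembling the blocks and conjugating back gives the entries of e^{tA} as shown above.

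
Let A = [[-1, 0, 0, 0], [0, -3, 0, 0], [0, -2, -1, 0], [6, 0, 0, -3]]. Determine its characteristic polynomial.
χ_A(x) = (x + 1)^2(x + 3)^2

xI - A = [[x + 1, 0, 0, 0], [0, x + 3, 0, 0], [0, 2, x + 1, 0], [-6, 0, 0, x + 3]].

Expanding det(xI - A) along the first row:
det(xI - A) = + (x + 1)·det([[x + 3, 0, 0], [2, x + 1, 0], [0, 0, x + 3]]) - (0)·det([[0, 0, 0], [0, x + 1, 0], [-6, 0, x + 3]]) + (0)·det([[0, x + 3, 0], [0, 2, 0], [-6, 0, x + 3]]) - (0)·det([[0, x + 3, 0], [0, 2, x + 1], [-6, 0, 0]]).

Evaluating gives χ_A(x) = x^4 + 8x^3 + 22x^2 + 24x + 9 = (x + 1)^2(x + 3)^2.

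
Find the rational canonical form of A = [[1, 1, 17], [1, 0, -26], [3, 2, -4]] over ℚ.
The invariant factors of A (the non-unit diagonal entries of the Smith normal form of xI - A over ℚ[x]) are (x - 2)(x + 2)(x + 3), each dividing the next. The characteristic polynomial is their product, (x - 2)(x + 2)(x + 3).

The rational canonical form is the block-diagonal matrix of companion matrices C(f_i):
R = [[0, 0, 12], [1, 0, 4], [0, 1, -3]].

R = [[0, 0, 12], [1, 0, 4], [0, 1, -3]]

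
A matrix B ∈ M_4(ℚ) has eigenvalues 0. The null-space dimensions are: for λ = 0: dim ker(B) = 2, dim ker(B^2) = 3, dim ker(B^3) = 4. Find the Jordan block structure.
λ = 0: successive nullity increments [2, 1, 1] count blocks of size ≥ k; block sizes are [3, 1].

Jordan blocks: (0, 3), (0, 1)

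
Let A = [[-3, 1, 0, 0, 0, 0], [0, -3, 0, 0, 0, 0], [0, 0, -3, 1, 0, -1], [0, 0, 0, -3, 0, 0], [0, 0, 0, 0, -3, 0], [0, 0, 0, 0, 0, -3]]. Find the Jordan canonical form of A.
J = [[-3, 1, 0, 0, 0, 0], [0, -3, 0, 0, 0, 0], [0, 0, -3, 1, 0, 0], [0, 0, 0, -3, 0, 0], [0, 0, 0, 0, -3, 0], [0, 0, 0, 0, 0, -3]]

The characteristic polynomial is det(xI - A) = (x + 3)^6, so the eigenvalues are -3 (algebraic multiplicity 6).

For λ = -3: rank(A + 3I) = 2, rank((A + 3I)^2) = 0. The eigenspace has dimension 6 - 2 = 4, so there are 4 Jordan blocks; the rank sequence gives block sizes [2, 2, 1, 1].

Assembling the blocks gives the Jordan form J above.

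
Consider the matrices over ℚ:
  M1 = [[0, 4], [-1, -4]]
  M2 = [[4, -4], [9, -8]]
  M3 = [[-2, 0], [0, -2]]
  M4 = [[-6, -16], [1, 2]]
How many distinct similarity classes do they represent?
2 classes: {M1, M2, M4}, {M3}

Characteristic polynomials: χ_{M1} = (x + 2)^2, χ_{M2} = (x + 2)^2, χ_{M3} = (x + 2)^2, χ_{M4} = (x + 2)^2.

{M1, M2, M4}: invariant factors (x + 2)^2.

{M3}: invariant factors x + 2, x + 2.

Matrices are similar if and only if their invariant-factor lists agree; the partition into similarity classes is {M1, M2, M4}, {M3}.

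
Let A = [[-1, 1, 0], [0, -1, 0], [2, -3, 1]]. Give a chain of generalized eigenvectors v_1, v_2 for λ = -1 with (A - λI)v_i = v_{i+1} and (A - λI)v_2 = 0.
v_1 = [[2, 1, -1]]^T, v_2 = [[1, 0, -1]]^T

We seek v_1 ∈ ker((A + I)^2) \ ker(A + I), then set v_{i+1} = (A + I) v_i.

One such chain is v_1 = [[2, 1, -1]]^T, v_2 = [[1, 0, -1]]^T. Check: (A + I) v_2 = [[0, 0, 0]]^T = 0.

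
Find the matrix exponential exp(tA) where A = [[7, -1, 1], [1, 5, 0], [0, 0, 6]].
A has Jordan form J = [[6, 1, 0], [0, 6, 1], [0, 0, 6]] with A = PJP^{-1}, so e^{tA} = P e^{tJ} P^{-1}.

For a Jordan block J_k(λ), e^{tJ_k(λ)} = e^{λt} · (I + tN + t^2 N^2/2! + ... + t^{k-1} N^{k-1}/(k-1)!) where N is the nilpotent superdiagonal part.

Assembling the blocks and conjugating back gives the entries of e^{tA} as shown above.

e^{tA} = [[(t + 1)*e^{6*t}, -t*e^{6*t}, t*(t + 2)*e^{6*t}/2], [t*e^{6*t}, (1 - t)*e^{6*t}, t^2*e^{6*t}/2], [0, 0, e^{6*t}]]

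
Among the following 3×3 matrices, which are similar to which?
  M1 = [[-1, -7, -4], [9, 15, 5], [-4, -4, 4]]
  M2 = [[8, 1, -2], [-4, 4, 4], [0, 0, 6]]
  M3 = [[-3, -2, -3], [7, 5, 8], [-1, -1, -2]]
Characteristic polynomials: χ_{M1} = (x - 6)^3, χ_{M2} = (x - 6)^3, χ_{M3} = x^3.

{M1}: invariant factors (x - 6)^3.

{M2}: invariant factors x - 6, (x - 6)^2.

{M3}: invariant factors x^3.

Matrices are similar if and only if their invariant-factor lists agree; the partition into similarity classes is {M1}, {M2}, {M3}.

3 classes: {M1}, {M2}, {M3}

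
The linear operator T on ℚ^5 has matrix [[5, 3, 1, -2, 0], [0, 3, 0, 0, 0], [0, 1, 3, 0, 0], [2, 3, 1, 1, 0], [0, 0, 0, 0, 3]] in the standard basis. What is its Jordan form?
J = [[3, 1, 0, 0, 0], [0, 3, 1, 0, 0], [0, 0, 3, 0, 0], [0, 0, 0, 3, 0], [0, 0, 0, 0, 3]]

The characteristic polynomial is det(xI - A) = (x - 3)^5, so the eigenvalues are 3 (algebraic multiplicity 5).

For λ = 3: rank(A - 3I) = 2, rank((A - 3I)^2) = 1, rank((A - 3I)^3) = 0. The eigenspace has dimension 5 - 2 = 3, so there are 3 Jordan blocks; the rank sequence gives block sizes [3, 1, 1].

Assembling the blocks gives the Jordan form J above.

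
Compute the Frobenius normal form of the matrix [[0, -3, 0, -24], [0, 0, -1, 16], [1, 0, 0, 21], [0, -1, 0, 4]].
R = [[0, 0, 0, -36], [1, 0, 0, 24], [0, 1, 0, -16], [0, 0, 1, 4]]

The invariant factors of A (the non-unit diagonal entries of the Smith normal form of xI - A over ℚ[x]) are (x^2 - 2x + 6)^2, each dividing the next. The characteristic polynomial is their product, (x^2 - 2x + 6)^2.

The rational canonical form is the block-diagonal matrix of companion matrices C(f_i):
R = [[0, 0, 0, -36], [1, 0, 0, 24], [0, 1, 0, -16], [0, 0, 1, 4]].

Note the characteristic polynomial does not split into linear factors over ℚ, so A has no Jordan form over ℚ; the rational canonical form exists over any field.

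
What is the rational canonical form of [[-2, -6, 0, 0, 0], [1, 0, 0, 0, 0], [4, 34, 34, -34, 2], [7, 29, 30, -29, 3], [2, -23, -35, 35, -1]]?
The invariant factors of A (the non-unit diagonal entries of the Smith normal form of xI - A over ℚ[x]) are x^2 + 2x + 6, (x - 6)(x^2 + 2x + 6), each dividing the next. The characteristic polynomial is their product, (x - 6)(x^2 + 2x + 6)^2.

The rational canonical form is the block-diagonal matrix of companion matrices C(f_i):
R = [[0, -6, 0, 0, 0], [1, -2, 0, 0, 0], [0, 0, 0, 0, 36], [0, 0, 1, 0, 6], [0, 0, 0, 1, 4]].

Note the characteristic polynomial does not split into linear factors over ℚ, so A has no Jordan form over ℚ; the rational canonical form exists over any field.

R = [[0, -6, 0, 0, 0], [1, -2, 0, 0, 0], [0, 0, 0, 0, 36], [0, 0, 1, 0, 6], [0, 0, 0, 1, 4]]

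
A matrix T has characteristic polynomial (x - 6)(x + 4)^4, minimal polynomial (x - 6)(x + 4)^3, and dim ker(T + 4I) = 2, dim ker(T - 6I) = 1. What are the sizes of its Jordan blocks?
Jordan blocks: (-4, 3), (-4, 1), (6, 1)

λ = -4: algebraic multiplicity 4 (exponent in χ_T), largest block size 3 (exponent in m_T), 2 blocks (geometric multiplicity). These force block sizes [3, 1].
λ = 6: algebraic multiplicity 1 (exponent in χ_T), largest block size 1 (exponent in m_T), 1 block (geometric multiplicity). This forces block sizes [1].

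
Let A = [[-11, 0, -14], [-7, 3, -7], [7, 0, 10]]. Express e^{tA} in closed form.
e^{tA} = [[(2 - e^{7*t})*e^{-4*t}, 0, 2*(1 - e^{7*t})*e^{-4*t}], [(1 - e^{7*t})*e^{-4*t}, e^{3*t}, (1 - e^{7*t})*e^{-4*t}], [(e^{7*t} - 1)*e^{-4*t}, 0, (2*e^{7*t} - 1)*e^{-4*t}]]

A has Jordan form J = [[-4, 0, 0], [0, 3, 0], [0, 0, 3]] with A = PJP^{-1}, so e^{tA} = P e^{tJ} P^{-1}.

For a Jordan block J_k(λ), e^{tJ_k(λ)} = e^{λt} · (I + tN + t^2 N^2/2! + ... + t^{k-1} N^{k-1}/(k-1)!) where N is the nilpotent superdiagonal part.

Assembling the blocks and conjugating back gives the entries of e^{tA} as shown above.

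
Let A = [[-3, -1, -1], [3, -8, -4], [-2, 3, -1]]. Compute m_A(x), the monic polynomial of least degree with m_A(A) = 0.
m_A(x) = (x + 4)^3

The characteristic polynomial factors as (x + 4)^3. The minimal polynomial is ∏(x - λ)^{k_λ} where k_λ is the size of the largest Jordan block at λ.

For λ = -4: rank(A + 4I) = 2, and the largest Jordan block has size 3 (the smallest k with rank((A + 4I)^k) = rank((A + 4I)^(k+1))).

So m_A(x) = (x + 4)^3.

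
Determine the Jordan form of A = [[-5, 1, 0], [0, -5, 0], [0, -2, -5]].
The characteristic polynomial is det(xI - A) = (x + 5)^3, so the eigenvalues are -5 (algebraic multiplicity 3).

For λ = -5: rank(A + 5I) = 1, rank((A + 5I)^2) = 0. The eigenspace has dimension 3 - 1 = 2, so there are 2 Jordan blocks; the rank sequence gives block sizes [2, 1].

Assembling the blocks gives the Jordan form J above.

J = [[-5, 1, 0], [0, -5, 0], [0, 0, -5]]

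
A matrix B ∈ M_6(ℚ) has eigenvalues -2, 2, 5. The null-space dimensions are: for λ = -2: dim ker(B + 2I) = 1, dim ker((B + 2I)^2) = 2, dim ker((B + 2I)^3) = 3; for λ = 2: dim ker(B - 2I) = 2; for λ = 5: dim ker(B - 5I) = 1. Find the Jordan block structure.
Jordan blocks: (-2, 3), (2, 1), (2, 1), (5, 1)

λ = -2: successive nullity increments [1, 1, 1] count blocks of size ≥ k; block sizes are [3].
λ = 2: successive nullity increments [2] count blocks of size ≥ k; block sizes are [1, 1].
λ = 5: successive nullity increments [1] count blocks of size ≥ k; block sizes are [1].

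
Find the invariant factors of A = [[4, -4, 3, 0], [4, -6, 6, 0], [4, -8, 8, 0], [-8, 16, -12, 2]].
x - 2, x - 2, (x - 2)^2

The Jordan structure of A has elementary divisors (x - 2)^2, (x - 2), (x - 2). Arranging the block sizes at each eigenvalue in decreasing order and taking row products gives the invariant factors.

Invariant factors (smallest first, each dividing the next): x - 2, x - 2, (x - 2)^2.

Check: the last factor (x - 2)^2 is the minimal polynomial, and the product (x - 2)^4 is the characteristic polynomial.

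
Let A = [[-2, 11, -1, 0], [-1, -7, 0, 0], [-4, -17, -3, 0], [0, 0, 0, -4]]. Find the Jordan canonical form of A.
The characteristic polynomial is det(xI - A) = (x + 4)^4, so the eigenvalues are -4 (algebraic multiplicity 4).

For λ = -4: rank(A + 4I) = 2, rank((A + 4I)^2) = 1, rank((A + 4I)^3) = 0. The eigenspace has dimension 4 - 2 = 2, so there are 2 Jordan blocks; the rank sequence gives block sizes [3, 1].

Assembling the blocks gives the Jordan form J above.

J = [[-4, 1, 0, 0], [0, -4, 1, 0], [0, 0, -4, 0], [0, 0, 0, -4]]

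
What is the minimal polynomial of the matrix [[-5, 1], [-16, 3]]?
m_A(x) = (x + 1)^2

The characteristic polynomial factors as (x + 1)^2. The minimal polynomial is ∏(x - λ)^{k_λ} where k_λ is the size of the largest Jordan block at λ.

For λ = -1: rank(A + I) = 1, and the largest Jordan block has size 2 (the smallest k with rank((A + I)^k) = rank((A + I)^(k+1))).

So m_A(x) = (x + 1)^2.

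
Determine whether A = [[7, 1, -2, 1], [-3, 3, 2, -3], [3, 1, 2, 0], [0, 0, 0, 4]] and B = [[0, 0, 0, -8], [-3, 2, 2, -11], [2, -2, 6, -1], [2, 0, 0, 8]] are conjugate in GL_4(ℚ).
Yes.

Two matrices over a field are similar if and only if they have the same invariant factors.

Both A and B have characteristic polynomial (x - 4)^4 and minimal polynomial (x - 4)^2. Computing further, both have invariant factors (x - 4)^2, (x - 4)^2. Hence A and B are similar.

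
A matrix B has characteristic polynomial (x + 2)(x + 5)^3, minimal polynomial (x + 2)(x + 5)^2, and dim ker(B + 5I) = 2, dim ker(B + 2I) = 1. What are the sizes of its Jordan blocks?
Jordan blocks: (-5, 2), (-5, 1), (-2, 1)

λ = -5: algebraic multiplicity 3 (exponent in χ_B), largest block size 2 (exponent in m_B), 2 blocks (geometric multiplicity). These force block sizes [2, 1].
λ = -2: algebraic multiplicity 1 (exponent in χ_B), largest block size 1 (exponent in m_B), 1 block (geometric multiplicity). This forces block sizes [1].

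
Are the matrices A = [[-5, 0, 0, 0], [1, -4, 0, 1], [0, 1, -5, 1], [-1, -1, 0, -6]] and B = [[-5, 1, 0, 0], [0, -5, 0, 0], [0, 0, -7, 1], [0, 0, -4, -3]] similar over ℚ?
Yes.

Two matrices over a field are similar if and only if they have the same invariant factors.

Both A and B have characteristic polynomial (x + 5)^4 and minimal polynomial (x + 5)^2. Computing further, both have invariant factors (x + 5)^2, (x + 5)^2. Hence A and B are similar.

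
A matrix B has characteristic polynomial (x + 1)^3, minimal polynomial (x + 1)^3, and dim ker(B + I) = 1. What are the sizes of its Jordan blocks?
λ = -1: algebraic multiplicity 3 (exponent in χ_B), largest block size 3 (exponent in m_B), 1 block (geometric multiplicity). This forces block sizes [3].

Jordan blocks: (-1, 3)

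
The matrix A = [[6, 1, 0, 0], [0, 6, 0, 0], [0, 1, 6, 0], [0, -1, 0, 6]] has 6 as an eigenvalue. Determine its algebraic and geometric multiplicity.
The characteristic polynomial is (x - 6)^4, so the factor x - 6 appears with exponent 4: the algebraic multiplicity is 4.

rank(A - 6I) = 1, so the eigenspace has dimension 4 - 1 = 3: the geometric multiplicity is 3.

Since 3 < 4, A is not diagonalizable.

algebraic multiplicity 4, geometric multiplicity 3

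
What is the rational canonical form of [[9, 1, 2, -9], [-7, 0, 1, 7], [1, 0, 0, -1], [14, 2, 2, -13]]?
The invariant factors of A (the non-unit diagonal entries of the Smith normal form of xI - A over ℚ[x]) are (x^2 + 2x - 1)^2, each dividing the next. The characteristic polynomial is their product, (x^2 + 2x - 1)^2.

The rational canonical form is the block-diagonal matrix of companion matrices C(f_i):
R = [[0, 0, 0, -1], [1, 0, 0, 4], [0, 1, 0, -2], [0, 0, 1, -4]].

Note the characteristic polynomial does not split into linear factors over ℚ, so A has no Jordan form over ℚ; the rational canonical form exists over any field.

R = [[0, 0, 0, -1], [1, 0, 0, 4], [0, 1, 0, -2], [0, 0, 1, -4]]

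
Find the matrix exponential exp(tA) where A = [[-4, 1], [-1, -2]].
A has Jordan form J = [[-3, 1], [0, -3]] with A = PJP^{-1}, so e^{tA} = P e^{tJ} P^{-1}.

For a Jordan block J_k(λ), e^{tJ_k(λ)} = e^{λt} · (I + tN + t^2 N^2/2! + ... + t^{k-1} N^{k-1}/(k-1)!) where N is the nilpotent superdiagonal part.

Assembling the blocks and conjugating back gives the entries of e^{tA} as shown above.

e^{tA} = [[(1 - t)*e^{-3*t}, t*e^{-3*t}], [-t*e^{-3*t}, (t + 1)*e^{-3*t}]]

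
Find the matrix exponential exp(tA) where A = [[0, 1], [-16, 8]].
e^{tA} = [[(1 - 4*t)*e^{4*t}, t*e^{4*t}], [-16*t*e^{4*t}, (4*t + 1)*e^{4*t}]]

A has Jordan form J = [[4, 1], [0, 4]] with A = PJP^{-1}, so e^{tA} = P e^{tJ} P^{-1}.

For a Jordan block J_k(λ), e^{tJ_k(λ)} = e^{λt} · (I + tN + t^2 N^2/2! + ... + t^{k-1} N^{k-1}/(k-1)!) where N is the nilpotent superdiagonal part.

Assembling the blocks and conjugating back gives the entries of e^{tA} as shown above.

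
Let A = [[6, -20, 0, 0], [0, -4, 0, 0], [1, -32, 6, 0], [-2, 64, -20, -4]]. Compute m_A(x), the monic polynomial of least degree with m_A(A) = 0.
The characteristic polynomial factors as (x - 6)^2(x + 4)^2. The minimal polynomial is ∏(x - λ)^{k_λ} where k_λ is the size of the largest Jordan block at λ.

For λ = -4: rank(A + 4I) = 2, and the largest Jordan block has size 1 (the smallest k with rank((A + 4I)^k) = rank((A + 4I)^(k+1))).
For λ = 6: rank(A - 6I) = 3, and the largest Jordan block has size 2 (the smallest k with rank((A - 6I)^k) = rank((A - 6I)^(k+1))).

So m_A(x) = (x - 6)^2(x + 4).

m_A(x) = (x - 6)^2(x + 4)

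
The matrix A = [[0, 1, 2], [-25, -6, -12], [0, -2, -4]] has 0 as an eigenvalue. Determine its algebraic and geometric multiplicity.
algebraic multiplicity 1, geometric multiplicity 1

The characteristic polynomial is x(x + 5)^2, so the factor x appears with exponent 1: the algebraic multiplicity is 1.

rank(A) = 2, so the eigenspace has dimension 3 - 2 = 1: the geometric multiplicity is 1.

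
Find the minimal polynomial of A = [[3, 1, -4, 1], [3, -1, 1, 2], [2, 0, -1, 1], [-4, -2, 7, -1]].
m_A(x) = x^2

The characteristic polynomial factors as x^4. The minimal polynomial is ∏(x - λ)^{k_λ} where k_λ is the size of the largest Jordan block at λ.

For λ = 0: rank(A) = 2, and the largest Jordan block has size 2 (the smallest k with rank(A^k) = rank(A^(k+1))).

So m_A(x) = x^2.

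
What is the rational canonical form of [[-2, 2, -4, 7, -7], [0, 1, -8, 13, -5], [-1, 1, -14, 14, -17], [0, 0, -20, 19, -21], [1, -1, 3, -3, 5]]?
R = [[0, 0, 0, 0, -36], [1, 0, 0, 0, -36], [0, 1, 0, 0, 25], [0, 0, 1, 0, -21], [0, 0, 0, 1, 9]]

The invariant factors of A (the non-unit diagonal entries of the Smith normal form of xI - A over ℚ[x]) are (x - 6)(x - 3)(x^3 + 3x + 2), each dividing the next. The characteristic polynomial is their product, (x - 6)(x - 3)(x^3 + 3x + 2).

The rational canonical form is the block-diagonal matrix of companion matrices C(f_i):
R = [[0, 0, 0, 0, -36], [1, 0, 0, 0, -36], [0, 1, 0, 0, 25], [0, 0, 1, 0, -21], [0, 0, 0, 1, 9]].

Note the characteristic polynomial does not split into linear factors over ℚ, so A has no Jordan form over ℚ; the rational canonical form exists over any field.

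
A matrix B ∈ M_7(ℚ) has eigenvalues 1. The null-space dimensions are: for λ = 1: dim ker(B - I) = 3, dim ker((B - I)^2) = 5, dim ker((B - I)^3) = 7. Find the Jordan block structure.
λ = 1: successive nullity increments [3, 2, 2] count blocks of size ≥ k; block sizes are [3, 3, 1].

Jordan blocks: (1, 3), (1, 3), (1, 1)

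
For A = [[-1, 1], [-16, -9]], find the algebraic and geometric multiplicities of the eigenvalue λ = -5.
The characteristic polynomial is (x + 5)^2, so the factor x + 5 appears with exponent 2: the algebraic multiplicity is 2.

rank(A + 5I) = 1, so the eigenspace has dimension 2 - 1 = 1: the geometric multiplicity is 1.

Since 1 < 2, A is not diagonalizable.

algebraic multiplicity 2, geometric multiplicity 1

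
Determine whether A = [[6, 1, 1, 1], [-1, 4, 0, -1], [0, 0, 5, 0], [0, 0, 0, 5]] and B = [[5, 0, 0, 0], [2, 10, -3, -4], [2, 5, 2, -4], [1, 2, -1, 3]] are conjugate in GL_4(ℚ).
Two matrices over a field are similar if and only if they have the same invariant factors.

Both A and B have characteristic polynomial (x - 5)^4 and minimal polynomial (x - 5)^3. Computing further, both have invariant factors x - 5, (x - 5)^3. Hence A and B are similar.

Yes.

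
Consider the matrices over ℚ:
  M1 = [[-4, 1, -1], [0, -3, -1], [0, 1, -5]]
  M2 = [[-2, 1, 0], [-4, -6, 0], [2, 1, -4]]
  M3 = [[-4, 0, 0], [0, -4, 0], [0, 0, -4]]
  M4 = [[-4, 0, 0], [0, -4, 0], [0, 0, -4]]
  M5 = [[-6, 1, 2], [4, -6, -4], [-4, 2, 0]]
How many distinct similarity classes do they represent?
2 classes: {M1, M2, M5}, {M3, M4}

Characteristic polynomials: χ_{M1} = (x + 4)^3, χ_{M2} = (x + 4)^3, χ_{M3} = (x + 4)^3, χ_{M4} = (x + 4)^3, χ_{M5} = (x + 4)^3.

{M1, M2, M5}: invariant factors x + 4, (x + 4)^2.

{M3, M4}: invariant factors x + 4, x + 4, x + 4.

Matrices are similar if and only if their invariant-factor lists agree; the partition into similarity classes is {M1, M2, M5}, {M3, M4}.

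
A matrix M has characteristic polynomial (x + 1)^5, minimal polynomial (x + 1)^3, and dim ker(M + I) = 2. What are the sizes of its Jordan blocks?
Jordan blocks: (-1, 3), (-1, 2)

λ = -1: algebraic multiplicity 5 (exponent in χ_M), largest block size 3 (exponent in m_M), 2 blocks (geometric multiplicity). These force block sizes [3, 2].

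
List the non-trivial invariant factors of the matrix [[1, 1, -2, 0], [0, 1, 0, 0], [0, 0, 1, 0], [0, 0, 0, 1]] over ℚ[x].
x - 1, x - 1, (x - 1)^2

The Jordan structure of A has elementary divisors (x - 1)^2, (x - 1), (x - 1). Arranging the block sizes at each eigenvalue in decreasing order and taking row products gives the invariant factors.

Invariant factors (smallest first, each dividing the next): x - 1, x - 1, (x - 1)^2.

Check: the last factor (x - 1)^2 is the minimal polynomial, and the product (x - 1)^4 is the characteristic polynomial.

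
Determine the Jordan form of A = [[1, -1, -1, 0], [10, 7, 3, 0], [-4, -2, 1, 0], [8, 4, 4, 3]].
J = [[3, 1, 0, 0], [0, 3, 1, 0], [0, 0, 3, 0], [0, 0, 0, 3]]

The characteristic polynomial is det(xI - A) = (x - 3)^4, so the eigenvalues are 3 (algebraic multiplicity 4).

For λ = 3: rank(A - 3I) = 2, rank((A - 3I)^2) = 1, rank((A - 3I)^3) = 0. The eigenspace has dimension 4 - 2 = 2, so there are 2 Jordan blocks; the rank sequence gives block sizes [3, 1].

Assembling the blocks gives the Jordan form J above.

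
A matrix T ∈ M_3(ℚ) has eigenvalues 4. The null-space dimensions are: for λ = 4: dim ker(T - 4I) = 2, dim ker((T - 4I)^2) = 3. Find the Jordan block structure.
Jordan blocks: (4, 2), (4, 1)

λ = 4: successive nullity increments [2, 1] count blocks of size ≥ k; block sizes are [2, 1].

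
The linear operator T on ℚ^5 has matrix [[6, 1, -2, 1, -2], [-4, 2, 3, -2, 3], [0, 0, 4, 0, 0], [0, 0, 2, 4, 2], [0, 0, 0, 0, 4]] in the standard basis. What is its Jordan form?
The characteristic polynomial is det(xI - A) = (x - 4)^5, so the eigenvalues are 4 (algebraic multiplicity 5).

For λ = 4: rank(A - 4I) = 2, rank((A - 4I)^2) = 1, rank((A - 4I)^3) = 0. The eigenspace has dimension 5 - 2 = 3, so there are 3 Jordan blocks; the rank sequence gives block sizes [3, 1, 1].

Assembling the blocks gives the Jordan form J above.

J = [[4, 1, 0, 0, 0], [0, 4, 1, 0, 0], [0, 0, 4, 0, 0], [0, 0, 0, 4, 0], [0, 0, 0, 0, 4]]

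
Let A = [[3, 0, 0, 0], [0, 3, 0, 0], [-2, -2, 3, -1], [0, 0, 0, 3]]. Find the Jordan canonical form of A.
J = [[3, 1, 0, 0], [0, 3, 0, 0], [0, 0, 3, 0], [0, 0, 0, 3]]

The characteristic polynomial is det(xI - A) = (x - 3)^4, so the eigenvalues are 3 (algebraic multiplicity 4).

For λ = 3: rank(A - 3I) = 1, rank((A - 3I)^2) = 0. The eigenspace has dimension 4 - 1 = 3, so there are 3 Jordan blocks; the rank sequence gives block sizes [2, 1, 1].

Assembling the blocks gives the Jordan form J above.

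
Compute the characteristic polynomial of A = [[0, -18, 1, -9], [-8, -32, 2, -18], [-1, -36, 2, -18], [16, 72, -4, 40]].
χ_A(x) = (x - 4)^2(x - 1)^2

xI - A = [[x, 18, -1, 9], [8, x + 32, -2, 18], [1, 36, x - 2, 18], [-16, -72, 4, x - 40]].

Expanding det(xI - A) along the first row:
det(xI - A) = + (x)·det([[x + 32, -2, 18], [36, x - 2, 18], [-72, 4, x - 40]]) - (18)·det([[8, -2, 18], [1, x - 2, 18], [-16, 4, x - 40]]) + (-1)·det([[8, x + 32, 18], [1, 36, 18], [-16, -72, x - 40]]) - (9)·det([[8, x + 32, -2], [1, 36, x - 2], [-16, -72, 4]]).

Evaluating gives χ_A(x) = x^4 - 10x^3 + 33x^2 - 40x + 16 = (x - 4)^2(x - 1)^2.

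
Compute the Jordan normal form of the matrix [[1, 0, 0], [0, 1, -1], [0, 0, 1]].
J = [[1, 1, 0], [0, 1, 0], [0, 0, 1]]

The characteristic polynomial is det(xI - A) = (x - 1)^3, so the eigenvalues are 1 (algebraic multiplicity 3).

For λ = 1: rank(A - I) = 1, rank((A - I)^2) = 0. The eigenspace has dimension 3 - 1 = 2, so there are 2 Jordan blocks; the rank sequence gives block sizes [2, 1].

Assembling the blocks gives the Jordan form J above.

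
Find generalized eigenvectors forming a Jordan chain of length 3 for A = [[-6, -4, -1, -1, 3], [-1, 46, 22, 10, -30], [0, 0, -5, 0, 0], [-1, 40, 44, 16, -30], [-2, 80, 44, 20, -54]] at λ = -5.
v_1 = [[0, 0, 1, -2, 0]]^T, v_2 = [[1, 2, 0, 2, 4]]^T, v_3 = [[1, 1, 0, 1, 2]]^T

We seek v_1 ∈ ker((A + 5I)^3) \ ker((A + 5I)^2), then set v_{i+1} = (A + 5I) v_i.

One such chain is v_1 = [[0, 0, 1, -2, 0]]^T, v_2 = [[1, 2, 0, 2, 4]]^T, v_3 = [[1, 1, 0, 1, 2]]^T. Check: (A + 5I) v_3 = [[0, 0, 0, 0, 0]]^T = 0.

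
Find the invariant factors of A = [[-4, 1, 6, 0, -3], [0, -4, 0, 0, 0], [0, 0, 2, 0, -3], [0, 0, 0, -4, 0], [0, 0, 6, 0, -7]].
x + 4, x + 4, (x + 1)(x + 4)^2

The Jordan structure of A has elementary divisors (x + 4)^2, (x + 4), (x + 4), (x + 1). Arranging the block sizes at each eigenvalue in decreasing order and taking row products gives the invariant factors.

Invariant factors (smallest first, each dividing the next): x + 4, x + 4, (x + 1)(x + 4)^2.

Check: the last factor (x + 1)(x + 4)^2 is the minimal polynomial, and the product (x + 1)(x + 4)^4 is the characteristic polynomial.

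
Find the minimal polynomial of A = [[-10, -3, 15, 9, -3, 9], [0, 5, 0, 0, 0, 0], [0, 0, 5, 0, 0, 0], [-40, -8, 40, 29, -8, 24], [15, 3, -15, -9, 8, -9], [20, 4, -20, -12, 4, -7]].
m_A(x) = (x - 5)^2

The characteristic polynomial factors as (x - 5)^6. The minimal polynomial is ∏(x - λ)^{k_λ} where k_λ is the size of the largest Jordan block at λ.

For λ = 5: rank(A - 5I) = 1, and the largest Jordan block has size 2 (the smallest k with rank((A - 5I)^k) = rank((A - 5I)^(k+1))).

So m_A(x) = (x - 5)^2.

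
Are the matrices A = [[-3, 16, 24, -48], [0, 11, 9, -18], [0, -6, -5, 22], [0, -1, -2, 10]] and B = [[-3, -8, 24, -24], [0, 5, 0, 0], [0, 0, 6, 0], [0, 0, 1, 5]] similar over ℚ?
Both have characteristic polynomial (x - 6)(x - 5)^2(x + 3), but the minimal polynomial of A is (x - 6)(x - 5)^2(x + 3) while the minimal polynomial of B is (x - 6)(x - 5)(x + 3). The minimal polynomial is a similarity invariant, so A and B are not similar.

No.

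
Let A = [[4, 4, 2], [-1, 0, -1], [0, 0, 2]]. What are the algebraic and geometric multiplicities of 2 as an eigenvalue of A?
The characteristic polynomial is (x - 2)^3, so the factor x - 2 appears with exponent 3: the algebraic multiplicity is 3.

rank(A - 2I) = 1, so the eigenspace has dimension 3 - 1 = 2: the geometric multiplicity is 2.

Since 2 < 3, A is not diagonalizable.

algebraic multiplicity 3, geometric multiplicity 2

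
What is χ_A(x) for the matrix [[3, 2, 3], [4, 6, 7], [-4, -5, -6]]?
χ_A(x) = (x - 1)^3

xI - A = [[x - 3, -2, -3], [-4, x - 6, -7], [4, 5, x + 6]].

Expanding det(xI - A) along the first row:
det(xI - A) = + (x - 3)·det([[x - 6, -7], [5, x + 6]]) - (-2)·det([[-4, -7], [4, x + 6]]) + (-3)·det([[-4, x - 6], [4, 5]]).

Evaluating gives χ_A(x) = x^3 - 3x^2 + 3x - 1 = (x - 1)^3.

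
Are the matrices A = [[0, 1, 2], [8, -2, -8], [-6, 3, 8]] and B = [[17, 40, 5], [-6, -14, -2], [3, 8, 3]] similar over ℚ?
Two matrices over a field are similar if and only if they have the same invariant factors.

Both A and B have characteristic polynomial (x - 2)^3 and minimal polynomial (x - 2)^2. Computing further, both have invariant factors x - 2, (x - 2)^2. Hence A and B are similar.

Yes.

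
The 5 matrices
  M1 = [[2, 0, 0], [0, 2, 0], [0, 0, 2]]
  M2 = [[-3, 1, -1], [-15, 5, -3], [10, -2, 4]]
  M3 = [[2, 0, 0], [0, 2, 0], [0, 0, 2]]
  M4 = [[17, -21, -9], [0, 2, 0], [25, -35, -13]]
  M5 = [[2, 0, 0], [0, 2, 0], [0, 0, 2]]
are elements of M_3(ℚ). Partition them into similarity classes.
2 classes: {M1, M3, M5}, {M2, M4}

Characteristic polynomials: χ_{M1} = (x - 2)^3, χ_{M2} = (x - 2)^3, χ_{M3} = (x - 2)^3, χ_{M4} = (x - 2)^3, χ_{M5} = (x - 2)^3.

{M1, M3, M5}: invariant factors x - 2, x - 2, x - 2.

{M2, M4}: invariant factors x - 2, (x - 2)^2.

Matrices are similar if and only if their invariant-factor lists agree; the partition into similarity classes is {M1, M3, M5}, {M2, M4}.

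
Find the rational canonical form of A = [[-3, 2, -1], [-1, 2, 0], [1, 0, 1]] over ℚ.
R = [[0, 0, -2], [1, 0, 4], [0, 1, 0]]

The invariant factors of A (the non-unit diagonal entries of the Smith normal form of xI - A over ℚ[x]) are x^3 - 4x + 2, each dividing the next. The characteristic polynomial is their product, x^3 - 4x + 2.

The rational canonical form is the block-diagonal matrix of companion matrices C(f_i):
R = [[0, 0, -2], [1, 0, 4], [0, 1, 0]].

Note the characteristic polynomial does not split into linear factors over ℚ, so A has no Jordan form over ℚ; the rational canonical form exists over any field.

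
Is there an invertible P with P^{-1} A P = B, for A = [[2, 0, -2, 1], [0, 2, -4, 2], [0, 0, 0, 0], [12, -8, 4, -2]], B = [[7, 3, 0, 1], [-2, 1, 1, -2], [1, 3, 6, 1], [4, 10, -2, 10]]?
No.

trace(A) = 2 but trace(B) = 24. The trace is a similarity invariant, so A and B are not similar.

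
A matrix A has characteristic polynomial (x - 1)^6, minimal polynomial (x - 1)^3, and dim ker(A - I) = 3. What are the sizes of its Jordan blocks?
Jordan blocks: (1, 3), (1, 2), (1, 1)

λ = 1: algebraic multiplicity 6 (exponent in χ_A), largest block size 3 (exponent in m_A), 3 blocks (geometric multiplicity). These force block sizes [3, 2, 1].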